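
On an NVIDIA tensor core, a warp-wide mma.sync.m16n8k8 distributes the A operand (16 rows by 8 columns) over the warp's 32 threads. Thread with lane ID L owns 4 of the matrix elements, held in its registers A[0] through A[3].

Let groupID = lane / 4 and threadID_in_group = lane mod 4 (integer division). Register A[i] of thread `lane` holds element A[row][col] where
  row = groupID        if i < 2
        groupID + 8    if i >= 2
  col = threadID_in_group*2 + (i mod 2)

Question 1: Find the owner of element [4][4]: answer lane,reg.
18,0

r=4->g=4,rb=0  c=4->t=2,b0=0
L=4*4+2=18  i=0*2+0=0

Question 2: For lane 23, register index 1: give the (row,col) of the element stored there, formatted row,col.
5,7

L=23->g=23>>2=5, t=23&3=3
[1]->row 5+0=5  col 3·2+1=7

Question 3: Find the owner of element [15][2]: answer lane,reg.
29,2

r:15=>grp=7,rB=1  c:2=>tig=1,lo=0
L=7*4+1=29  i=1*2+0=2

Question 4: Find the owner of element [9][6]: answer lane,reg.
7,2

r=9->g=1,rb=1  c=6->t=3,b0=0
L=1*4+3=7  i=1*2+0=2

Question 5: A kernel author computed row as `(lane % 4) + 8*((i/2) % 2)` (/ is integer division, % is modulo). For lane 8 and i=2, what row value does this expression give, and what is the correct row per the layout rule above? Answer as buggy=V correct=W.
`(lane % 4) + 8*((i/2) % 2)`[8,2]->8
lane 8: gid=2 (8/4), tid=0 (8%4)
i=2: r=2+8=10, c=0*2+0=0
row: 8 vs 10

buggy=8 correct=10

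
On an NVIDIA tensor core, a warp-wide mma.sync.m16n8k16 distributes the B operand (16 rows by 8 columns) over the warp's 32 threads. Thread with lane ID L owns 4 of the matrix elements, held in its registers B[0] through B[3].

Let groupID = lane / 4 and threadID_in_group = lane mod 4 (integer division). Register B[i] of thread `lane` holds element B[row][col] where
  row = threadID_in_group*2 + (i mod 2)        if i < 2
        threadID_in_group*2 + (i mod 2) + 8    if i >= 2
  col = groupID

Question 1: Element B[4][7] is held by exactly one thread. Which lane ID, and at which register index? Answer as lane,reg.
c=7->g=7  r=4->rb=0,t=2,b0=0
L=7*4+2=30  i=0*2+0=0

30,0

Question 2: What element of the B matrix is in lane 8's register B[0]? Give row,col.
lane 8: gr=2 (8/4), th=0 (8%4)
i=0: r=0*2+0+0=0, c=gr=2

0,2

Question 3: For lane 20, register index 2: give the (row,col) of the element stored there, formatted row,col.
lane 20: gid=5 (20/4), tid=0 (20%4)
i=2: r=0*2+0+8=8, c=gid=5

8,5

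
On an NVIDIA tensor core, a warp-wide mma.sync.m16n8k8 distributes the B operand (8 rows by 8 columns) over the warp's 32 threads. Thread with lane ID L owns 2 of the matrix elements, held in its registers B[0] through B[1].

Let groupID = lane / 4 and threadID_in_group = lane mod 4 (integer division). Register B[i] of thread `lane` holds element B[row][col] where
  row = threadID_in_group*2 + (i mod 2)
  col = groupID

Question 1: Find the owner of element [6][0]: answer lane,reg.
3,0

c: 0->gid=0  r: 6->tid=3,i&1=0
L=0*4+3=3  i=0=0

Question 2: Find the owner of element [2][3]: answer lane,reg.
c=3⇒gr=3  r=2⇒th=1,odd=0
L=3*4+1=13  i=0=0

13,0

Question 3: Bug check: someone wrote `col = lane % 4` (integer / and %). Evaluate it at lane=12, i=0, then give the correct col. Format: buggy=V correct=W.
buggy=0 correct=3

`lane % 4`[12,0]→0
lane 12: G=3 (12/4), T=0 (12%4)
i=0: r=0*2+0=0, c=G=3
col: 0 vs 3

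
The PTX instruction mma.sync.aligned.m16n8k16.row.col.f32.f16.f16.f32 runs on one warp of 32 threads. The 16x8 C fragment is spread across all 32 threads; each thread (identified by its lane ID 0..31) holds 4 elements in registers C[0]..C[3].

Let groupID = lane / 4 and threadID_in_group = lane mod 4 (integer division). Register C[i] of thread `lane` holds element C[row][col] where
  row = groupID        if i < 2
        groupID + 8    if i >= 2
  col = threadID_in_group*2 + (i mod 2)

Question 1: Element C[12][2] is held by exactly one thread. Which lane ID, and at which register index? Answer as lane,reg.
r: 12->gid=4,r8=1  c: 2->tid=1,i&1=0
L=4*4+1=17  i=1*2+0=2

17,2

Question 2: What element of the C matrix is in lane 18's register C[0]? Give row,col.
18: gid=4,tid=2
[0] (4+0,2*2+0) = (4,4)

4,4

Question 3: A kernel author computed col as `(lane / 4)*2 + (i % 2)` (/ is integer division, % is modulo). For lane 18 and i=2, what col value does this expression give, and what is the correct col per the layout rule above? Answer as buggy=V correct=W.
buggy=8 correct=4

`(lane / 4)*2 + (i % 2)`[18,2]→8
18: G=4,T=2
[2] (4+8,2*2+0) = (12,4)
col: 8 vs 4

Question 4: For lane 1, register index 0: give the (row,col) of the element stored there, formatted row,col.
lane 1⇒1/4=0, 1 mod 4=1
i=0  r:0+0⇒0  c:2·1+0⇒2

0,2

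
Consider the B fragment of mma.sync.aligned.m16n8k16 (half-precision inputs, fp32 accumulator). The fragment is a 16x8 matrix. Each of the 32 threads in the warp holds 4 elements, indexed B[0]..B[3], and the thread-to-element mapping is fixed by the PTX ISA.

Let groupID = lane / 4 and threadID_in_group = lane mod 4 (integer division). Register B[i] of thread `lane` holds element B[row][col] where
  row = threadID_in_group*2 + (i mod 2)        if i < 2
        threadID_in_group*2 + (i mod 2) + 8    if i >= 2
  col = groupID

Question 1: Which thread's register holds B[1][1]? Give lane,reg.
4,1

c: 1->gid=1  r: 1->r8=0,tid=0,i&1=1
L=1*4+0=4  i=0*2+1=1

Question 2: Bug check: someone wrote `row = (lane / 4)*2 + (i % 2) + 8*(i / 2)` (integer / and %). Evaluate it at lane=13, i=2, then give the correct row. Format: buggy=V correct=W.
`(lane / 4)*2 + (i % 2) + 8*(i / 2)`[13,2]⇒14
lane 13: gr=3 (13/4), th=1 (13%4)
i=2: r=1*2+0+8=10, c=gr=3
row: 14 vs 10

buggy=14 correct=10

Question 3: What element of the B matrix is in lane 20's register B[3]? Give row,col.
lane 20→20/4=5, 20 mod 4=0
i=3  r:2·0+1+8→9  c:5

9,5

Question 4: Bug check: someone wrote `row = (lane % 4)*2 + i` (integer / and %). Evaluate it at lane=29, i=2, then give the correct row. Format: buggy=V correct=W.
buggy=4 correct=10

`(lane % 4)*2 + i`[29,2]->4
L=29->gid=29>>2=7, tid=29&3=1
[2]->row 1·2+0+8=10  col gid=7
row: 4 vs 10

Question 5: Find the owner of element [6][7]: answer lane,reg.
c=7→G=7  r=6→rhi=0,T=3,p=0
L=7*4+3=31  i=0*2+0=0

31,0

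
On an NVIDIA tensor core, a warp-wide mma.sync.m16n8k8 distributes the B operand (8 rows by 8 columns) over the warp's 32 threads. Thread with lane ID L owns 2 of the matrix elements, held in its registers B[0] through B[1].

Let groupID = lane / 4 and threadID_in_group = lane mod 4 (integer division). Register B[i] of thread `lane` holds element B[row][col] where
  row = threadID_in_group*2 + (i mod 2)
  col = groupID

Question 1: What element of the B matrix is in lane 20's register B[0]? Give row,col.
20: gid=5,tid=0
[0] (0*2+0,5) = (0,5)

0,5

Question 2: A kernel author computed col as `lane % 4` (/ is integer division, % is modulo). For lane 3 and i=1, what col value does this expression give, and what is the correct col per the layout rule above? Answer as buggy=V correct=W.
`lane % 4`[3,1]->3
lane 3: gid=0 (3/4), tid=3 (3%4)
i=1: r=3*2+1=7, c=gid=0
col: 3 vs 0

buggy=3 correct=0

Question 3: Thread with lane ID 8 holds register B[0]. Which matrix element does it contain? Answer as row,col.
lane 8⇒8/4=2, 8 mod 4=0
i=0  r:2·0+0⇒0  c:2

0,2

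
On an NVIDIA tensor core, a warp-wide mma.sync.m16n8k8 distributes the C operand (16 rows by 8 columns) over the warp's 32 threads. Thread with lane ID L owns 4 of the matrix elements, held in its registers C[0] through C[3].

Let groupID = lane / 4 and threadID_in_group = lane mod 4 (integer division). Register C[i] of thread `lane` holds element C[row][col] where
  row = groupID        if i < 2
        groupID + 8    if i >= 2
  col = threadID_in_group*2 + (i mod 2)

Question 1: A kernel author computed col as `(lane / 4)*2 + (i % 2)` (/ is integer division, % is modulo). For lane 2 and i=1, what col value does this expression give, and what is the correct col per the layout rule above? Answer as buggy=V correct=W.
`(lane / 4)*2 + (i % 2)`[2,1]→1
2: G=0,T=2
[1] (0+0,2*2+1) = (0,5)
col: 1 vs 5

buggy=1 correct=5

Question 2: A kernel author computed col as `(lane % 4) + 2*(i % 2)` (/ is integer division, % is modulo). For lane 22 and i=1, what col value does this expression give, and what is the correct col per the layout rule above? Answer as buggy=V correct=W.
buggy=4 correct=5

`(lane % 4) + 2*(i % 2)`[22,1]→4
lane 22: G=5 (22/4), T=2 (22%4)
i=1: r=5+0=5, c=2*2+1=5
col: 4 vs 5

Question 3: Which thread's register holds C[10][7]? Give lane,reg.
11,3

r=10->g=2,rb=1  c=7->t=3,b0=1
L=2*4+3=11  i=1*2+1=3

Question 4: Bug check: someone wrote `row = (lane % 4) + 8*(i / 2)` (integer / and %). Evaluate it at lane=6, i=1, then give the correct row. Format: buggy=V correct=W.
`(lane % 4) + 8*(i / 2)`[6,1]⇒2
lane 6⇒6/4=1, 6 mod 4=2
i=1  r:1+0⇒1  c:2·2+1⇒5
row: 2 vs 1

buggy=2 correct=1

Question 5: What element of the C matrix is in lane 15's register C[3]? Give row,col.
15: G=3,T=3
[3] (3+8,3*2+1) = (11,7)

11,7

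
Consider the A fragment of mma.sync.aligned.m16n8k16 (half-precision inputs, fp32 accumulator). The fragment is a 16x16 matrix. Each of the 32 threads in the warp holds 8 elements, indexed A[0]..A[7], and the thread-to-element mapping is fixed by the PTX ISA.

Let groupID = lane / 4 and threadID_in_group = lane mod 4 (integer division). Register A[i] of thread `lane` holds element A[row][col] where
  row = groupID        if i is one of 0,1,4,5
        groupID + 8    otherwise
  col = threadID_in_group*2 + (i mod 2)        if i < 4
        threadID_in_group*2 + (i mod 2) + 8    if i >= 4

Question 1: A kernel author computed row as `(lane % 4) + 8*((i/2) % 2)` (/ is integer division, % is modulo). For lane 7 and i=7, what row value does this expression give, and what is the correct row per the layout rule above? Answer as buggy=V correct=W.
`(lane % 4) + 8*((i/2) % 2)`[7,7]=>11
lane 7: grp=1 (7/4), tig=3 (7%4)
i=7: r=1+8=9, c=3*2+1+8=15
row: 11 vs 9

buggy=11 correct=9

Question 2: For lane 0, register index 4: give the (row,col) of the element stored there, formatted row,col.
0,8

lane 0->0/4=0, 0 mod 4=0
i=4  r:0+0->0  c:2·0+0+8->8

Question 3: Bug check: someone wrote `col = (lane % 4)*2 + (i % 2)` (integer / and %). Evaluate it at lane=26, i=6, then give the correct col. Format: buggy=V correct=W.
`(lane % 4)*2 + (i % 2)`[26,6]⇒4
lane 26⇒26/4=6, 26 mod 4=2
i=6  r:6+8⇒14  c:2·2+0+8⇒12
col: 4 vs 12

buggy=4 correct=12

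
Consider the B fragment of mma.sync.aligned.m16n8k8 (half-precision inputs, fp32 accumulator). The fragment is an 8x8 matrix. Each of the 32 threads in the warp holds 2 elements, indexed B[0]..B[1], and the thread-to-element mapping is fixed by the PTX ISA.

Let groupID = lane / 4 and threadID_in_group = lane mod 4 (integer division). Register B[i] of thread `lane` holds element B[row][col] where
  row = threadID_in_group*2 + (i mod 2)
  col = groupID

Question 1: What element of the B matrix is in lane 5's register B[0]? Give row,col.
lane 5⇒5/4=1, 5 mod 4=1
i=0  r:2·1+0⇒2  c:1

2,1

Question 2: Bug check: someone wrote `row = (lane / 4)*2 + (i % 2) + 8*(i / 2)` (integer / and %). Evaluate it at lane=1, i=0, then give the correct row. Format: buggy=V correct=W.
buggy=0 correct=2

`(lane / 4)*2 + (i % 2) + 8*(i / 2)`[1,0]→0
lane 1→1/4=0, 1 mod 4=1
i=0  r:2·1+0→2  c:0
row: 0 vs 2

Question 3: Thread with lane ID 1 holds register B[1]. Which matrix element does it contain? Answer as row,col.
3,0

1: gr=0,th=1
[1] (1*2+1,0) = (3,0)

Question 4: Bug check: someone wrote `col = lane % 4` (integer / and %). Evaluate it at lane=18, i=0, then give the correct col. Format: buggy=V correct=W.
`lane % 4`[18,0]->2
lane 18->18/4=4, 18 mod 4=2
i=0  r:2·2+0->4  c:4
col: 2 vs 4

buggy=2 correct=4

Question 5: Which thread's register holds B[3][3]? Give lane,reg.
c:3=>grp=3  r:3=>tig=1,lo=1
L=3*4+1=13  i=1=1

13,1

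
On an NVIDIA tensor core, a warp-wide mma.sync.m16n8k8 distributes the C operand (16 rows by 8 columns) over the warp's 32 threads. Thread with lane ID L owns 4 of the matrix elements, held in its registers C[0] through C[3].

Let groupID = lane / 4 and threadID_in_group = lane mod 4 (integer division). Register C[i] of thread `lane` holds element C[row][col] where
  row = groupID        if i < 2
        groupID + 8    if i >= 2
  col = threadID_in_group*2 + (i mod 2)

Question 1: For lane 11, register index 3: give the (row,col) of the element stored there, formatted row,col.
11: grp=2,tig=3
[3] (2+8,3*2+1) = (10,7)

10,7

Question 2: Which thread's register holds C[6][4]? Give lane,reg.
26,0

r: 6->gid=6,r8=0  c: 4->tid=2,i&1=0
L=6*4+2=26  i=0*2+0=0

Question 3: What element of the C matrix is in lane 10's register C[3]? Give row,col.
10,5

L=10->gid=10>>2=2, tid=10&3=2
[3]->row 2+8=10  col 2·2+1=5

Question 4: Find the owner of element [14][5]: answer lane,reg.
r:14=>grp=6,rB=1  c:5=>tig=2,lo=1
L=6*4+2=26  i=1*2+1=3

26,3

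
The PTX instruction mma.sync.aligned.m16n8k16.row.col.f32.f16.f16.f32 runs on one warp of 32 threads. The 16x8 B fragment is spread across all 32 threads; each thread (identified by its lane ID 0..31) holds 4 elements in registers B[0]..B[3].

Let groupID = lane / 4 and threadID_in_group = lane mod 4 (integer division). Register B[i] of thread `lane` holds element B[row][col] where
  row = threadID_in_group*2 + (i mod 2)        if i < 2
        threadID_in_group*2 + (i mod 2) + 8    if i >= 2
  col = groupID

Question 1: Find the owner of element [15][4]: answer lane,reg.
19,3

c=4->g=4  r=15->rb=1,t=3,b0=1
L=4*4+3=19  i=1*2+1=3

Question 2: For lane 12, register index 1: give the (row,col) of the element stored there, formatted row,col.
1,3

L=12=>grp=12>>2=3, tig=12&3=0
[1]=>row 0·2+1+0=1  col grp=3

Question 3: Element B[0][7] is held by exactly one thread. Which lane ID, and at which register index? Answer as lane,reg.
28,0

c:7=>grp=7  r:0=>rB=0,tig=0,lo=0
L=7*4+0=28  i=0*2+0=0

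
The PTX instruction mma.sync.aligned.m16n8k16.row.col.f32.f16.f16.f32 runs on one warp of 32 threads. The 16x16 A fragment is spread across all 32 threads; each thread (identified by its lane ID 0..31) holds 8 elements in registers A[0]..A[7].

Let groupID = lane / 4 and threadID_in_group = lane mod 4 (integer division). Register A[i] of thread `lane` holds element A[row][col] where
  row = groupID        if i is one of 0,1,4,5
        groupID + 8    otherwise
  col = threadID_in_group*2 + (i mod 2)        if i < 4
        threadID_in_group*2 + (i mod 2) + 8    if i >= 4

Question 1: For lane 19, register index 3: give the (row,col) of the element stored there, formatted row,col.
lane 19→19/4=4, 19 mod 4=3
i=3  r:4+8→12  c:2·3+1+0→7

12,7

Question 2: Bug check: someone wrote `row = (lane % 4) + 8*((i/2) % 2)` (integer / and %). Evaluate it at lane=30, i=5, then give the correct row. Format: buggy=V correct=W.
buggy=2 correct=7

`(lane % 4) + 8*((i/2) % 2)`[30,5]⇒2
lane 30⇒30/4=7, 30 mod 4=2
i=5  r:7+0⇒7  c:2·2+1+8⇒13
row: 2 vs 7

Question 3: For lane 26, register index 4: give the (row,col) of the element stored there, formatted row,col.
lane 26->26/4=6, 26 mod 4=2
i=4  r:6+0->6  c:2·2+0+8->12

6,12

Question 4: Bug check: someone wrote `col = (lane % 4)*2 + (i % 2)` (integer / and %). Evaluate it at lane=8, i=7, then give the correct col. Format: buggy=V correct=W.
buggy=1 correct=9

`(lane % 4)*2 + (i % 2)`[8,7]->1
lane 8->8/4=2, 8 mod 4=0
i=7  r:2+8->10  c:2·0+1+8->9
col: 1 vs 9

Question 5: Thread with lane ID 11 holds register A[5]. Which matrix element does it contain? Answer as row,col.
L=11⇒gr=11>>2=2, th=11&3=3
[5]⇒row 2+0=2  col 3·2+1+8=15

2,15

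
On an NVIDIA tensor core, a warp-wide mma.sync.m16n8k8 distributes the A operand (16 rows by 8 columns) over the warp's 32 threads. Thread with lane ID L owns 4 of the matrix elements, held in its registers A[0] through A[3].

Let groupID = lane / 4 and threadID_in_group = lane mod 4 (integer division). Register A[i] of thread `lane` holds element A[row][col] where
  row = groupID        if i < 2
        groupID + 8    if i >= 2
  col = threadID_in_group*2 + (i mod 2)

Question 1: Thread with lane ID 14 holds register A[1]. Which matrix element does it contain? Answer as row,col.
3,5

lane 14: G=3 (14/4), T=2 (14%4)
i=1: r=3+0=3, c=2*2+1=5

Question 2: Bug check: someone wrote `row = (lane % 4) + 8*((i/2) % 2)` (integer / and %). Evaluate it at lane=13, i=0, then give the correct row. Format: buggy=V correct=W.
buggy=1 correct=3

`(lane % 4) + 8*((i/2) % 2)`[13,0]->1
L=13->gid=13>>2=3, tid=13&3=1
[0]->row 3+0=3  col 1·2+0=2
row: 1 vs 3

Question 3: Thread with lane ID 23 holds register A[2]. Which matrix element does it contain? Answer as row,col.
lane 23→23/4=5, 23 mod 4=3
i=2  r:5+8→13  c:2·3+0→6

13,6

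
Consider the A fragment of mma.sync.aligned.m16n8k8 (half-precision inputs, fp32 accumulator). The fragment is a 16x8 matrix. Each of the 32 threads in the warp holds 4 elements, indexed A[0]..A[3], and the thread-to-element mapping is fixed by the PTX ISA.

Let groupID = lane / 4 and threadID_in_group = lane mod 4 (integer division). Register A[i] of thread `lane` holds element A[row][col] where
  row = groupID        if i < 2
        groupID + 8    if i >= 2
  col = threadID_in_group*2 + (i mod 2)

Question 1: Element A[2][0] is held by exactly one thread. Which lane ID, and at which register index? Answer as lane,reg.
r: 2->gid=2,r8=0  c: 0->tid=0,i&1=0
L=2*4+0=8  i=0*2+0=0

8,0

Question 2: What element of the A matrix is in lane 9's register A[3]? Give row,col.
lane 9⇒9/4=2, 9 mod 4=1
i=3  r:2+8⇒10  c:2·1+1⇒3

10,3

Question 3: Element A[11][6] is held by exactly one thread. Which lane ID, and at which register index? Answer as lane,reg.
r=11→G=3,rhi=1  c=6→T=3,p=0
L=3*4+3=15  i=1*2+0=2

15,2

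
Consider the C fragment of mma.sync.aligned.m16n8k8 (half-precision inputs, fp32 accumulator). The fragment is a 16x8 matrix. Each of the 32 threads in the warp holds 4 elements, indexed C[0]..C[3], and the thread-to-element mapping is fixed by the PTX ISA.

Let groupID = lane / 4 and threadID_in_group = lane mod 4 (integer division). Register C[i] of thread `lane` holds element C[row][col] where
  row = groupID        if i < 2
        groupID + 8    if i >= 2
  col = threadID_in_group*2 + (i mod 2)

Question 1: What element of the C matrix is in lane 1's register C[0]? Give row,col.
0,2

lane 1->1/4=0, 1 mod 4=1
i=0  r:0+0->0  c:2·1+0->2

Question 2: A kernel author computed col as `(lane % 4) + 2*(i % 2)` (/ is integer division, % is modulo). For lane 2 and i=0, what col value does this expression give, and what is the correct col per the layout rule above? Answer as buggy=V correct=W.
`(lane % 4) + 2*(i % 2)`[2,0]→2
L=2→G=2>>2=0, T=2&3=2
[0]→row 0+0=0  col 2·2+0=4
col: 2 vs 4

buggy=2 correct=4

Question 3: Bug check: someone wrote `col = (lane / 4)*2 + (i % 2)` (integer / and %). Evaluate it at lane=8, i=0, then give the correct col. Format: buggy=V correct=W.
buggy=4 correct=0

`(lane / 4)*2 + (i % 2)`[8,0]⇒4
lane 8⇒8/4=2, 8 mod 4=0
i=0  r:2+0⇒2  c:2·0+0⇒0
col: 4 vs 0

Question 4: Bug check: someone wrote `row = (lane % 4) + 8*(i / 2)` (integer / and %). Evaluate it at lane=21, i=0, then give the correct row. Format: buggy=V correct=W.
buggy=1 correct=5

`(lane % 4) + 8*(i / 2)`[21,0]→1
21: G=5,T=1
[0] (5+0,1*2+0) = (5,2)
row: 1 vs 5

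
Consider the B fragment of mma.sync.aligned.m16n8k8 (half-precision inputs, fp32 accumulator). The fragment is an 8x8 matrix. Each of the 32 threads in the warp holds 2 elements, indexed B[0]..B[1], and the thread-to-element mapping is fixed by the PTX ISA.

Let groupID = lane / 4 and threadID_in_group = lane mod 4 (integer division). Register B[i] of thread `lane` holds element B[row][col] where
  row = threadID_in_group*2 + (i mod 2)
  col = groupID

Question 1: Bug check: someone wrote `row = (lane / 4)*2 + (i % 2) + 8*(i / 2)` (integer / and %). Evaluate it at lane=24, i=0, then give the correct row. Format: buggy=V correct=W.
`(lane / 4)*2 + (i % 2) + 8*(i / 2)`[24,0]⇒12
lane 24: gr=6 (24/4), th=0 (24%4)
i=0: r=0*2+0=0, c=gr=6
row: 12 vs 0

buggy=12 correct=0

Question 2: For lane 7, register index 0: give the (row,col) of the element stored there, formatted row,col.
lane 7: gr=1 (7/4), th=3 (7%4)
i=0: r=3*2+0=6, c=gr=1

6,1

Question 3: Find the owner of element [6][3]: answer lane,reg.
15,0

c=3->g=3  r=6->t=3,b0=0
L=3*4+3=15  i=0=0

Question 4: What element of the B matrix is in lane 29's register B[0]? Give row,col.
lane 29: g=7 (29/4), t=1 (29%4)
i=0: r=1*2+0=2, c=g=7

2,7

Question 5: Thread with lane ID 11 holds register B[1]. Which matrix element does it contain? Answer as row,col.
lane 11: g=2 (11/4), t=3 (11%4)
i=1: r=3*2+1=7, c=g=2

7,2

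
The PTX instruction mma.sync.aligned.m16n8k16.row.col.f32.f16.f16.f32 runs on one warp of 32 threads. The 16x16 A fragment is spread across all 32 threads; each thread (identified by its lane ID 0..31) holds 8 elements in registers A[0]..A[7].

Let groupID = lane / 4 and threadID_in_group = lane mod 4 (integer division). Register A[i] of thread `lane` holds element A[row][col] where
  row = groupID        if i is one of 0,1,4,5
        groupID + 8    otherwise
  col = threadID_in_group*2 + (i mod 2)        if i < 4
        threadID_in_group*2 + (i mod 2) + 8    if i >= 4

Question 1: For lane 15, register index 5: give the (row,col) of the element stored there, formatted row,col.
3,15

15: gid=3,tid=3
[5] (3+0,3*2+1+8) = (3,15)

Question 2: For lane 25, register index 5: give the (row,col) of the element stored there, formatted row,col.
6,11

25: grp=6,tig=1
[5] (6+0,1*2+1+8) = (6,11)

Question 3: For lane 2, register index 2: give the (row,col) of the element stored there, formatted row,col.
2: gr=0,th=2
[2] (0+8,2*2+0+0) = (8,4)

8,4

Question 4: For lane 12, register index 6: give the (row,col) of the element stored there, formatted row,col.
lane 12->12/4=3, 12 mod 4=0
i=6  r:3+8->11  c:2·0+0+8->8

11,8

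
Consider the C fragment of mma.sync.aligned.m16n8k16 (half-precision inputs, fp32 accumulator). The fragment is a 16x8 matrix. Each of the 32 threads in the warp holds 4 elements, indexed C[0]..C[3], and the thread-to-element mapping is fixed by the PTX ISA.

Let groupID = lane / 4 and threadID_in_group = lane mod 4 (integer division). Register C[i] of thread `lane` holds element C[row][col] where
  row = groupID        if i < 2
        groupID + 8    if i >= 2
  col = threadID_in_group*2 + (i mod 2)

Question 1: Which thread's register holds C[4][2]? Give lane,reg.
17,0

r=4->g=4,rb=0  c=2->t=1,b0=0
L=4*4+1=17  i=0*2+0=0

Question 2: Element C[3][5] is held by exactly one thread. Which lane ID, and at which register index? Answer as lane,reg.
14,1

r=3->g=3,rb=0  c=5->t=2,b0=1
L=3*4+2=14  i=0*2+1=1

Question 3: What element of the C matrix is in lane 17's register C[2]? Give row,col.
12,2

lane 17: g=4 (17/4), t=1 (17%4)
i=2: r=4+8=12, c=1*2+0=2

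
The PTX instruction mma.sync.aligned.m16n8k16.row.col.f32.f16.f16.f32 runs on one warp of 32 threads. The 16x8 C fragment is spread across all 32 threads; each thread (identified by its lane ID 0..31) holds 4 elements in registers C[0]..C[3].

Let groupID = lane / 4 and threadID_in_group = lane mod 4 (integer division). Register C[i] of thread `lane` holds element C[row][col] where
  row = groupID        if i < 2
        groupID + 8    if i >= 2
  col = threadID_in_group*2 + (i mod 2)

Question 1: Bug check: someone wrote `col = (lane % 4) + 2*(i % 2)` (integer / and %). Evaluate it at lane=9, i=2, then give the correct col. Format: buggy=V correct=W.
`(lane % 4) + 2*(i % 2)`[9,2]->1
L=9->g=9>>2=2, t=9&3=1
[2]->row 2+8=10  col 1·2+0=2
col: 1 vs 2

buggy=1 correct=2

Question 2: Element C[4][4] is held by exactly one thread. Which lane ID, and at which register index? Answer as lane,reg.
r: 4->gid=4,r8=0  c: 4->tid=2,i&1=0
L=4*4+2=18  i=0*2+0=0

18,0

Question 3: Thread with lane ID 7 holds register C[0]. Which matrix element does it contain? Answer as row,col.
L=7->gid=7>>2=1, tid=7&3=3
[0]->row 1+0=1  col 3·2+0=6

1,6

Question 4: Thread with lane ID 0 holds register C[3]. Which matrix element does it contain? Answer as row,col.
L=0→G=0>>2=0, T=0&3=0
[3]→row 0+8=8  col 0·2+1=1

8,1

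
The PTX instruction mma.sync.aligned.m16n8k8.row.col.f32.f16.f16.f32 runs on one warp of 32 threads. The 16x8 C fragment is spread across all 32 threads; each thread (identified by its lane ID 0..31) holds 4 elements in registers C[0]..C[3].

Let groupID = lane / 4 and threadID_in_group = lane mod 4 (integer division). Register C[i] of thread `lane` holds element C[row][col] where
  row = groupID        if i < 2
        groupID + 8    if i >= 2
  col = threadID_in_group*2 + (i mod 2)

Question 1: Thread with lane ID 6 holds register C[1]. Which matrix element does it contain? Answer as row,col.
6: G=1,T=2
[1] (1+0,2*2+1) = (1,5)

1,5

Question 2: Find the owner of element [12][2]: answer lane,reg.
r: 12->gid=4,r8=1  c: 2->tid=1,i&1=0
L=4*4+1=17  i=1*2+0=2

17,2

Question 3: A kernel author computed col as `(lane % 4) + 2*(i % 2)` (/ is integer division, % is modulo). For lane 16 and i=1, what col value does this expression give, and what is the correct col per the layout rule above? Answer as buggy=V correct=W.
buggy=2 correct=1

`(lane % 4) + 2*(i % 2)`[16,1]->2
lane 16->16/4=4, 16 mod 4=0
i=1  r:4+0->4  c:2·0+1->1
col: 2 vs 1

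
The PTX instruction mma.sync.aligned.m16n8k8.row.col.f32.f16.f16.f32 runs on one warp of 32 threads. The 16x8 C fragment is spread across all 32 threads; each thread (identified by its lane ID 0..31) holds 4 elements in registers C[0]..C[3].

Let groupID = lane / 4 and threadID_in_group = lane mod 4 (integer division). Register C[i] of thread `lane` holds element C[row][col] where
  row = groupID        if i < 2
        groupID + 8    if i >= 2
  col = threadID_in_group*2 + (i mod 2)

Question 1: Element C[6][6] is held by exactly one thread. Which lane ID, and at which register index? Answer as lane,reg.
r=6⇒gr=6,Rb=0  c=6⇒th=3,odd=0
L=6*4+3=27  i=0*2+0=0

27,0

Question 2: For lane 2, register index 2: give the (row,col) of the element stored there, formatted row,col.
2: gid=0,tid=2
[2] (0+8,2*2+0) = (8,4)

8,4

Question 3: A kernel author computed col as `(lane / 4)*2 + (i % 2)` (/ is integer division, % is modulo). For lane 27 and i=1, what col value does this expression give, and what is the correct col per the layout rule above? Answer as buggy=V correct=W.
buggy=13 correct=7

`(lane / 4)*2 + (i % 2)`[27,1]->13
L=27->g=27>>2=6, t=27&3=3
[1]->row 6+0=6  col 3·2+1=7
col: 13 vs 7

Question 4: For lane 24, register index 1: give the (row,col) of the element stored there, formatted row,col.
6,1

lane 24: gid=6 (24/4), tid=0 (24%4)
i=1: r=6+0=6, c=0*2+1=1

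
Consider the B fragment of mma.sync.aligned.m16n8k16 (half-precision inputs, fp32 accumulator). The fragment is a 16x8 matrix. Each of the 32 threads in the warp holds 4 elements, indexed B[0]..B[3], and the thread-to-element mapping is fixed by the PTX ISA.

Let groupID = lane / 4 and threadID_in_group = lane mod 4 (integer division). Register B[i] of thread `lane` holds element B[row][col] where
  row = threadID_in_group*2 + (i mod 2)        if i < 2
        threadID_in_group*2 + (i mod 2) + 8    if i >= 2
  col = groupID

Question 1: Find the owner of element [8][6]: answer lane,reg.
24,2

c=6->g=6  r=8->rb=1,t=0,b0=0
L=6*4+0=24  i=1*2+0=2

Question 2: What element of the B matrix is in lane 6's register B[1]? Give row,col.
5,1

L=6=>grp=6>>2=1, tig=6&3=2
[1]=>row 2·2+1+0=5  col grp=1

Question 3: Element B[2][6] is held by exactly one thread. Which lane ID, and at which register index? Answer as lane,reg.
25,0

c: 6->gid=6  r: 2->r8=0,tid=1,i&1=0
L=6*4+1=25  i=0*2+0=0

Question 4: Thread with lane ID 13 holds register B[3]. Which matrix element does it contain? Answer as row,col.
L=13=>grp=13>>2=3, tig=13&3=1
[3]=>row 1·2+1+8=11  col grp=3

11,3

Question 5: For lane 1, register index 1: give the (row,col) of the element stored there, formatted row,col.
3,0

L=1->g=1>>2=0, t=1&3=1
[1]->row 1·2+1+0=3  col g=0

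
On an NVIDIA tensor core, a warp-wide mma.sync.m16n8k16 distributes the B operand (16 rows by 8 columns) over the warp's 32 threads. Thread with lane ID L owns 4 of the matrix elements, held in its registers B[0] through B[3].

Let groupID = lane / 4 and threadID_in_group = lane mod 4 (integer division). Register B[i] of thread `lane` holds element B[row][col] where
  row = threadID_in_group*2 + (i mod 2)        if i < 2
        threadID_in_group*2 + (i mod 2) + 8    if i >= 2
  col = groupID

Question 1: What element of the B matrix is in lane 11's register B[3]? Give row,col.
L=11->g=11>>2=2, t=11&3=3
[3]->row 3·2+1+8=15  col g=2

15,2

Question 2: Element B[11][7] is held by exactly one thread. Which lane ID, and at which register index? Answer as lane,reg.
c=7→G=7  r=11→rhi=1,T=1,p=1
L=7*4+1=29  i=1*2+1=3

29,3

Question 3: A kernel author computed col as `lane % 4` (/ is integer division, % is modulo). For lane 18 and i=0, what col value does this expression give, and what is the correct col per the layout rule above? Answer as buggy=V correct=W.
buggy=2 correct=4

`lane % 4`[18,0]->2
18: g=4,t=2
[0] (2*2+0+0,4) = (4,4)
col: 2 vs 4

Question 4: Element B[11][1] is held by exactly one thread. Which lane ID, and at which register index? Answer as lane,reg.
5,3

c=1⇒gr=1  r=11⇒Rb=1,th=1,odd=1
L=1*4+1=5  i=1*2+1=3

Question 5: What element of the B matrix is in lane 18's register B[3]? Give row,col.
13,4

18: g=4,t=2
[3] (2*2+1+8,4) = (13,4)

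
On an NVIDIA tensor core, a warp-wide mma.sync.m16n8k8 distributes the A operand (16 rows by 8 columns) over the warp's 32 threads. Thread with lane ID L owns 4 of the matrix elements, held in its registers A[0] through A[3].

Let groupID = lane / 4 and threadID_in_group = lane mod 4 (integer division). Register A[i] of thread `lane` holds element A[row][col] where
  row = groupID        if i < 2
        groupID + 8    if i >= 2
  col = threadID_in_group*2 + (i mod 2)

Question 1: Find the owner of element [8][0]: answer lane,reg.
0,2

r=8⇒gr=0,Rb=1  c=0⇒th=0,odd=0
L=0*4+0=0  i=1*2+0=2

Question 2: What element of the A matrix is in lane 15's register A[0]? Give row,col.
15: G=3,T=3
[0] (3+0,3*2+0) = (3,6)

3,6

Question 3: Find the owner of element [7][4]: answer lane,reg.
r=7⇒gr=7,Rb=0  c=4⇒th=2,odd=0
L=7*4+2=30  i=0*2+0=0

30,0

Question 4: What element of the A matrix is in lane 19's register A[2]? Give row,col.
12,6

lane 19=>19/4=4, 19 mod 4=3
i=2  r:4+8=>12  c:2·3+0=>6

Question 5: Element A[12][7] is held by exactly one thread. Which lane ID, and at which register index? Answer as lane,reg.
19,3

r=12->g=4,rb=1  c=7->t=3,b0=1
L=4*4+3=19  i=1*2+1=3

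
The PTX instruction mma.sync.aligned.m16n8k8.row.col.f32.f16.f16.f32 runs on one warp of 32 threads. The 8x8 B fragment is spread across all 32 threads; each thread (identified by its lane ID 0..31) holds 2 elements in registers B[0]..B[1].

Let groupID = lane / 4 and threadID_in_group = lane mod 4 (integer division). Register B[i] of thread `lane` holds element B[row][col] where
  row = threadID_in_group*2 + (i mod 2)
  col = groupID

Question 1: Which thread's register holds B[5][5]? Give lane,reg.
c:5=>grp=5  r:5=>tig=2,lo=1
L=5*4+2=22  i=1=1

22,1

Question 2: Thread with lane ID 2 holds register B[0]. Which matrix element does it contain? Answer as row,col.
2: gr=0,th=2
[0] (2*2+0,0) = (4,0)

4,0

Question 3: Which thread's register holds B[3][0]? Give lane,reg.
1,1

c=0⇒gr=0  r=3⇒th=1,odd=1
L=0*4+1=1  i=1=1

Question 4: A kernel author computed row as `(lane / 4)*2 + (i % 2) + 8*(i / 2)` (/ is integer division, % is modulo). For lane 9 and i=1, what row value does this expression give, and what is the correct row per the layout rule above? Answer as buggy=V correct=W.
`(lane / 4)*2 + (i % 2) + 8*(i / 2)`[9,1]=>5
9: grp=2,tig=1
[1] (1*2+1,2) = (3,2)
row: 5 vs 3

buggy=5 correct=3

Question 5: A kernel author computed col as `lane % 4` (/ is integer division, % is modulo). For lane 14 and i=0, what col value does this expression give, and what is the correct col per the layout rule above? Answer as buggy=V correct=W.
buggy=2 correct=3

`lane % 4`[14,0]=>2
lane 14=>14/4=3, 14 mod 4=2
i=0  r:2·2+0=>4  c:3
col: 2 vs 3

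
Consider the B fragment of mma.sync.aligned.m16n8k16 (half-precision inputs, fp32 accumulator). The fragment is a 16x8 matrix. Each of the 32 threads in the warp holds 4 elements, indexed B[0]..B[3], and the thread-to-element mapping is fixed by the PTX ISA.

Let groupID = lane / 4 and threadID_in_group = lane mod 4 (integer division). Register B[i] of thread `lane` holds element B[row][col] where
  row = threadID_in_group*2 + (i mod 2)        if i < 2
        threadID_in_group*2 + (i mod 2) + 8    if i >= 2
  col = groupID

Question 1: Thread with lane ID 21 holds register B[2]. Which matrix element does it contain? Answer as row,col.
lane 21->21/4=5, 21 mod 4=1
i=2  r:2·1+0+8->10  c:5

10,5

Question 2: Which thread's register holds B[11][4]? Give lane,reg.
17,3

c=4->g=4  r=11->rb=1,t=1,b0=1
L=4*4+1=17  i=1*2+1=3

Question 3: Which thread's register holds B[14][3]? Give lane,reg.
15,2

c=3⇒gr=3  r=14⇒Rb=1,th=3,odd=0
L=3*4+3=15  i=1*2+0=2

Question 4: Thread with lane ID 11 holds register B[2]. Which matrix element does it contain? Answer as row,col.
14,2

lane 11: g=2 (11/4), t=3 (11%4)
i=2: r=3*2+0+8=14, c=g=2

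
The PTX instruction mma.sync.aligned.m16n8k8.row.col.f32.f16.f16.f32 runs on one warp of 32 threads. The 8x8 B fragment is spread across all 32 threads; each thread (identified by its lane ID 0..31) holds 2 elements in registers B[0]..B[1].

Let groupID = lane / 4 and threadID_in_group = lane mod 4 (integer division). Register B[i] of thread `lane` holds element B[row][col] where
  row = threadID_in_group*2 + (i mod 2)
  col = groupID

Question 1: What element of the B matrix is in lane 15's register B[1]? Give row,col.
7,3

15: g=3,t=3
[1] (3*2+1,3) = (7,3)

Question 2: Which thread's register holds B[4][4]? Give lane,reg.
18,0

c=4⇒gr=4  r=4⇒th=2,odd=0
L=4*4+2=18  i=0=0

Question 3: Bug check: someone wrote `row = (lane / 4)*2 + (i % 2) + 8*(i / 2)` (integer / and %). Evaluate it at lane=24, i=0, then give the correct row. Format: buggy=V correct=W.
`(lane / 4)*2 + (i % 2) + 8*(i / 2)`[24,0]->12
L=24->g=24>>2=6, t=24&3=0
[0]->row 0·2+0=0  col g=6
row: 12 vs 0

buggy=12 correct=0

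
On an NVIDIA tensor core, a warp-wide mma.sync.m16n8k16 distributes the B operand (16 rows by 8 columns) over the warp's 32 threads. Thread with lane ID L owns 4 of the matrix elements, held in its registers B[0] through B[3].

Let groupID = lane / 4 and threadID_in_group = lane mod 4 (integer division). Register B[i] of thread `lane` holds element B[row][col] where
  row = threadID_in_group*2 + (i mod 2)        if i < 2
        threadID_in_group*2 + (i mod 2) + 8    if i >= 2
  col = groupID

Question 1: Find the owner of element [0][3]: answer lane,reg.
12,0

c: 3->gid=3  r: 0->r8=0,tid=0,i&1=0
L=3*4+0=12  i=0*2+0=0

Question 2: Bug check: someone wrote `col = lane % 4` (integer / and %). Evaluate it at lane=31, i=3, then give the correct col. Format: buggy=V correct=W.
`lane % 4`[31,3]→3
L=31→G=31>>2=7, T=31&3=3
[3]→row 3·2+1+8=15  col G=7
col: 3 vs 7

buggy=3 correct=7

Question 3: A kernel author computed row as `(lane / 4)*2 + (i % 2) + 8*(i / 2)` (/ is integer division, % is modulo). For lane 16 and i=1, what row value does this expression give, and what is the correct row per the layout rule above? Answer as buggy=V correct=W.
`(lane / 4)*2 + (i % 2) + 8*(i / 2)`[16,1]⇒9
16: gr=4,th=0
[1] (0*2+1+0,4) = (1,4)
row: 9 vs 1

buggy=9 correct=1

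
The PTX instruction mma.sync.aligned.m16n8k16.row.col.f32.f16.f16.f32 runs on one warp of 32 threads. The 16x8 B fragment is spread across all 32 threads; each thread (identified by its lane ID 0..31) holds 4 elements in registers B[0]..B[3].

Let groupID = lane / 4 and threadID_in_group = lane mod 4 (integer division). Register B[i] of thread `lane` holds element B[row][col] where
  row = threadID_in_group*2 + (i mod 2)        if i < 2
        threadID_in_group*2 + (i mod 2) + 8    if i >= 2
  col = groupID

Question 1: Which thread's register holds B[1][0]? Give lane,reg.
0,1

c=0→G=0  r=1→rhi=0,T=0,p=1
L=0*4+0=0  i=0*2+1=1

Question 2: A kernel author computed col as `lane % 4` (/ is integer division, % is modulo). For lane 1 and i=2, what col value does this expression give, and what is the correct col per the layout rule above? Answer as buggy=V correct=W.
buggy=1 correct=0

`lane % 4`[1,2]=>1
L=1=>grp=1>>2=0, tig=1&3=1
[2]=>row 1·2+0+8=10  col grp=0
col: 1 vs 0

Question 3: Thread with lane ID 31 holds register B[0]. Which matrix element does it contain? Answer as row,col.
31: grp=7,tig=3
[0] (3*2+0+0,7) = (6,7)

6,7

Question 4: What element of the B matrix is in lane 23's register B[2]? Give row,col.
23: grp=5,tig=3
[2] (3*2+0+8,5) = (14,5)

14,5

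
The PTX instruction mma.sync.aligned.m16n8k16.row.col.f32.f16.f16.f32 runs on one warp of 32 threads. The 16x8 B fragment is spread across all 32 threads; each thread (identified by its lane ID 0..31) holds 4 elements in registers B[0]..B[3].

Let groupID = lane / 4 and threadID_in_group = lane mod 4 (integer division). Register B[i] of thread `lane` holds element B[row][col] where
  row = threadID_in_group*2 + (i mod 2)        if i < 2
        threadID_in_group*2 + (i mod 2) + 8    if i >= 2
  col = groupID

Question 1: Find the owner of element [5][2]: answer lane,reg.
c: 2->gid=2  r: 5->r8=0,tid=2,i&1=1
L=2*4+2=10  i=0*2+1=1

10,1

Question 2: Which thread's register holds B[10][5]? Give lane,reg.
21,2

c:5=>grp=5  r:10=>rB=1,tig=1,lo=0
L=5*4+1=21  i=1*2+0=2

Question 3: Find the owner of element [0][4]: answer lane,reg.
16,0

c=4→G=4  r=0→rhi=0,T=0,p=0
L=4*4+0=16  i=0*2+0=0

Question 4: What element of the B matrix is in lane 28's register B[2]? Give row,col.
28: gr=7,th=0
[2] (0*2+0+8,7) = (8,7)

8,7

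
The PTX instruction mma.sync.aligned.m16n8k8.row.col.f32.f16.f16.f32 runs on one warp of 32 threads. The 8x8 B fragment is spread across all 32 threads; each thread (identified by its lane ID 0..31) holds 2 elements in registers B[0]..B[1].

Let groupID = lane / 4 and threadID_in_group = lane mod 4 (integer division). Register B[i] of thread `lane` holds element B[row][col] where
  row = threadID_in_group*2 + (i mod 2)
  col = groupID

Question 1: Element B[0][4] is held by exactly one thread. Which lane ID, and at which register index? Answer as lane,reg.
c: 4->gid=4  r: 0->tid=0,i&1=0
L=4*4+0=16  i=0=0

16,0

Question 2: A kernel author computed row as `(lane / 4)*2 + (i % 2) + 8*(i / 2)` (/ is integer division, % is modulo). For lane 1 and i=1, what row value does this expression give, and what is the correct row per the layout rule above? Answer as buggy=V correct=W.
buggy=1 correct=3

`(lane / 4)*2 + (i % 2) + 8*(i / 2)`[1,1]⇒1
L=1⇒gr=1>>2=0, th=1&3=1
[1]⇒row 1·2+1=3  col gr=0
row: 1 vs 3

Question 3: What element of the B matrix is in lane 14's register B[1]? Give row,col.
5,3

14: gr=3,th=2
[1] (2*2+1,3) = (5,3)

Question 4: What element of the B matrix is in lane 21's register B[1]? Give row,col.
21: grp=5,tig=1
[1] (1*2+1,5) = (3,5)

3,5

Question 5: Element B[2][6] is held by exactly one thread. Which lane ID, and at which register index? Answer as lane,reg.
25,0

c=6->g=6  r=2->t=1,b0=0
L=6*4+1=25  i=0=0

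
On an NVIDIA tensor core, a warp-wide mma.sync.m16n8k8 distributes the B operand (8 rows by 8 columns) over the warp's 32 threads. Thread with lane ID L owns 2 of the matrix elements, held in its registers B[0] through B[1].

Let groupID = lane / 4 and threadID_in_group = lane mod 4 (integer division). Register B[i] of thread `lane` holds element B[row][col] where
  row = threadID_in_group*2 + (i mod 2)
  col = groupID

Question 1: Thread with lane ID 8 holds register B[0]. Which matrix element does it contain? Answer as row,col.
8: g=2,t=0
[0] (0*2+0,2) = (0,2)

0,2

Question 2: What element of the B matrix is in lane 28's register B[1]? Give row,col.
1,7

28: gid=7,tid=0
[1] (0*2+1,7) = (1,7)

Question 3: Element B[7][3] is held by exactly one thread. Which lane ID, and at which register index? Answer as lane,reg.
15,1

c:3=>grp=3  r:7=>tig=3,lo=1
L=3*4+3=15  i=1=1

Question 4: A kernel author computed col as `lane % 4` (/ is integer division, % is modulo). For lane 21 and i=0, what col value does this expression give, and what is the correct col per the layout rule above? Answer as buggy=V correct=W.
`lane % 4`[21,0]->1
21: gid=5,tid=1
[0] (1*2+0,5) = (2,5)
col: 1 vs 5

buggy=1 correct=5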